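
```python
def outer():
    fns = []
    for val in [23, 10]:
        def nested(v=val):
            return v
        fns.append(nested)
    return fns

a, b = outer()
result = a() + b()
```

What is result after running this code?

Step 1: Default argument v=val captures val at each iteration.
Step 2: a() returns 23 (captured at first iteration), b() returns 10 (captured at second).
Step 3: result = 23 + 10 = 33

The answer is 33.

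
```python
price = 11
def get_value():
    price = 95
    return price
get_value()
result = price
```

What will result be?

Step 1: Global price = 11.
Step 2: get_value() creates local price = 95 (shadow, not modification).
Step 3: After get_value() returns, global price is unchanged. result = 11

The answer is 11.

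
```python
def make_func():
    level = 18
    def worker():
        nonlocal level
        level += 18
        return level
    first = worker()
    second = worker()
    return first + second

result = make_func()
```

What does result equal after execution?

Step 1: level starts at 18.
Step 2: First call: level = 18 + 18 = 36, returns 36.
Step 3: Second call: level = 36 + 18 = 54, returns 54.
Step 4: result = 36 + 54 = 90

The answer is 90.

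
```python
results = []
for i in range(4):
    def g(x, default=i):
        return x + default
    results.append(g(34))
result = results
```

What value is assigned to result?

Step 1: Default argument default=i is evaluated at function definition time.
Step 2: Each iteration creates g with default = current i value.
Step 3: g(34) returns 34 + default. results = [34, 35, 36, 37]

The answer is [34, 35, 36, 37].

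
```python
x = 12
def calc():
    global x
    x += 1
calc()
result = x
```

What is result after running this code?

Step 1: x = 12 globally.
Step 2: calc() modifies global x: x += 1 = 13.
Step 3: result = 13

The answer is 13.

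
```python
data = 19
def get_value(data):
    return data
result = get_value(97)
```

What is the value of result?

Step 1: Global data = 19.
Step 2: get_value(97) takes parameter data = 97, which shadows the global.
Step 3: result = 97

The answer is 97.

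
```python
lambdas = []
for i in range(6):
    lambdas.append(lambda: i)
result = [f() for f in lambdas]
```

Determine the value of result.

Step 1: All 6 lambdas share the same variable i.
Step 2: After the loop, i = 5.
Step 3: Each call returns 5. result = [5, 5, 5, 5, 5, 5]

The answer is [5, 5, 5, 5, 5, 5].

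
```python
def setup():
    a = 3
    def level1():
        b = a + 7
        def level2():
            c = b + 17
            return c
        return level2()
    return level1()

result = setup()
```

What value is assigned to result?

Step 1: a = 3. b = a + 7 = 10.
Step 2: c = b + 17 = 10 + 17 = 27.
Step 3: result = 27

The answer is 27.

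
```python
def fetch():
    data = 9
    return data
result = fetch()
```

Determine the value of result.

Step 1: fetch() defines data = 9 in its local scope.
Step 2: return data finds the local variable data = 9.
Step 3: result = 9

The answer is 9.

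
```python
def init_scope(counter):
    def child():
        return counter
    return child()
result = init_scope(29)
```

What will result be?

Step 1: init_scope(29) binds parameter counter = 29.
Step 2: child() looks up counter in enclosing scope and finds the parameter counter = 29.
Step 3: result = 29

The answer is 29.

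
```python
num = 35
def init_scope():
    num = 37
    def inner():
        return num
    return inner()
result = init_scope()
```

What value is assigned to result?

Step 1: num = 35 globally, but init_scope() defines num = 37 locally.
Step 2: inner() looks up num. Not in local scope, so checks enclosing scope (init_scope) and finds num = 37.
Step 3: result = 37

The answer is 37.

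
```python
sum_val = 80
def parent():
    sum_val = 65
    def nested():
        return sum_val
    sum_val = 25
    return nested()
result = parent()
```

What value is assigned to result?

Step 1: parent() sets sum_val = 65, then later sum_val = 25.
Step 2: nested() is called after sum_val is reassigned to 25. Closures capture variables by reference, not by value.
Step 3: result = 25

The answer is 25.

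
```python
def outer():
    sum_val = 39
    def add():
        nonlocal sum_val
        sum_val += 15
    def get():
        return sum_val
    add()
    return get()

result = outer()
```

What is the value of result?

Step 1: sum_val = 39. add() modifies it via nonlocal, get() reads it.
Step 2: add() makes sum_val = 39 + 15 = 54.
Step 3: get() returns 54. result = 54

The answer is 54.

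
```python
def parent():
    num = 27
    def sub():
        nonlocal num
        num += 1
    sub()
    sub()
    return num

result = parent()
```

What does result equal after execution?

Step 1: num starts at 27.
Step 2: sub() is called 2 times, each adding 1.
Step 3: num = 27 + 1 * 2 = 29

The answer is 29.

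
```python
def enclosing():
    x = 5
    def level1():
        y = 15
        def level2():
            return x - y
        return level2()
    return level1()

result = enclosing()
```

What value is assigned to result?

Step 1: x = 5 in enclosing. y = 15 in level1.
Step 2: level2() reads x = 5 and y = 15 from enclosing scopes.
Step 3: result = 5 - 15 = -10

The answer is -10.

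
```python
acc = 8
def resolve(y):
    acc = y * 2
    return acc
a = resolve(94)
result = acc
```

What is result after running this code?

Step 1: Global acc = 8.
Step 2: resolve(94) creates local acc = 94 * 2 = 188.
Step 3: Global acc unchanged because no global keyword. result = 8

The answer is 8.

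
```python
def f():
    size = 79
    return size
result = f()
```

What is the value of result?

Step 1: f() defines size = 79 in its local scope.
Step 2: return size finds the local variable size = 79.
Step 3: result = 79

The answer is 79.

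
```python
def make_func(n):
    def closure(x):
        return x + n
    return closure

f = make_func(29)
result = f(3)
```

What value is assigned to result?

Step 1: make_func(29) creates a closure that captures n = 29.
Step 2: f(3) calls the closure with x = 3, returning 3 + 29 = 32.
Step 3: result = 32

The answer is 32.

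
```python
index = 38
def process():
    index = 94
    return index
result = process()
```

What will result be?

Step 1: Global index = 38.
Step 2: process() creates local index = 94, shadowing the global.
Step 3: Returns local index = 94. result = 94

The answer is 94.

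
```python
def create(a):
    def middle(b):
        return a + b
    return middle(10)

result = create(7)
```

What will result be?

Step 1: create(7) passes a = 7.
Step 2: middle(10) has b = 10, reads a = 7 from enclosing.
Step 3: result = 7 + 10 = 17

The answer is 17.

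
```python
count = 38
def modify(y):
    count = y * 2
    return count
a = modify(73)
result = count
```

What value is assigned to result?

Step 1: Global count = 38.
Step 2: modify(73) creates local count = 73 * 2 = 146.
Step 3: Global count unchanged because no global keyword. result = 38

The answer is 38.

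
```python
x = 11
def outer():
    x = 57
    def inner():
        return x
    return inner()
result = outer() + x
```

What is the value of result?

Step 1: Global x = 11. outer() shadows with x = 57.
Step 2: inner() returns enclosing x = 57. outer() = 57.
Step 3: result = 57 + global x (11) = 68

The answer is 68.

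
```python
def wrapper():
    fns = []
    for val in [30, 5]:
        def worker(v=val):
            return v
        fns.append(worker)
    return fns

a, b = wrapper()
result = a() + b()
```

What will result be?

Step 1: Default argument v=val captures val at each iteration.
Step 2: a() returns 30 (captured at first iteration), b() returns 5 (captured at second).
Step 3: result = 30 + 5 = 35

The answer is 35.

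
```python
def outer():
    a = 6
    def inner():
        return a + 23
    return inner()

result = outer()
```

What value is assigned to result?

Step 1: outer() defines a = 6.
Step 2: inner() reads a = 6 from enclosing scope, returns 6 + 23 = 29.
Step 3: result = 29

The answer is 29.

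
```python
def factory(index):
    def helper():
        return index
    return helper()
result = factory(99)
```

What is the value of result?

Step 1: factory(99) binds parameter index = 99.
Step 2: helper() looks up index in enclosing scope and finds the parameter index = 99.
Step 3: result = 99

The answer is 99.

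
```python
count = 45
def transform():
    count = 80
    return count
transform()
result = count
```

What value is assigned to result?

Step 1: count = 45 globally.
Step 2: transform() creates a LOCAL count = 80 (no global keyword!).
Step 3: The global count is unchanged. result = 45

The answer is 45.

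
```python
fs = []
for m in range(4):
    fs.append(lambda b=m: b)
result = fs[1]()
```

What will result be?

Step 1: Default argument b=m captures m's value at each iteration.
Step 2: fs[1] captured b = 1 when m was 1.
Step 3: result = 1

The answer is 1.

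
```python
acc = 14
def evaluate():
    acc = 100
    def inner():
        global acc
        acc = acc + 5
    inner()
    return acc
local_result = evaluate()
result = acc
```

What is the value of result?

Step 1: Global acc = 14. evaluate() creates local acc = 100.
Step 2: inner() declares global acc and adds 5: global acc = 14 + 5 = 19.
Step 3: evaluate() returns its local acc = 100 (unaffected by inner).
Step 4: result = global acc = 19

The answer is 19.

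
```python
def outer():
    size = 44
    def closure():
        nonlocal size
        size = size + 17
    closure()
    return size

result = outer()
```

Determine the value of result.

Step 1: outer() sets size = 44.
Step 2: closure() uses nonlocal to modify size in outer's scope: size = 44 + 17 = 61.
Step 3: outer() returns the modified size = 61

The answer is 61.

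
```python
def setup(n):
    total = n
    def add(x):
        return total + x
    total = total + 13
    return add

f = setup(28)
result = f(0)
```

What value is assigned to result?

Step 1: setup(28) sets total = 28, then total = 28 + 13 = 41.
Step 2: Closures capture by reference, so add sees total = 41.
Step 3: f(0) returns 41 + 0 = 41

The answer is 41.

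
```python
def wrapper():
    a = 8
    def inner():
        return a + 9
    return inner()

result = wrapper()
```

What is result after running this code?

Step 1: wrapper() defines a = 8.
Step 2: inner() reads a = 8 from enclosing scope, returns 8 + 9 = 17.
Step 3: result = 17

The answer is 17.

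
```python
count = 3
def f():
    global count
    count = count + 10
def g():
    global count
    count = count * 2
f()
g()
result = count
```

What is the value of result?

Step 1: count = 3.
Step 2: f() adds 10: count = 3 + 10 = 13.
Step 3: g() doubles: count = 13 * 2 = 26.
Step 4: result = 26

The answer is 26.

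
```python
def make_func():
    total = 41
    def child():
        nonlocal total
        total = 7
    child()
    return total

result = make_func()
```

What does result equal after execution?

Step 1: make_func() sets total = 41.
Step 2: child() uses nonlocal to reassign total = 7.
Step 3: result = 7

The answer is 7.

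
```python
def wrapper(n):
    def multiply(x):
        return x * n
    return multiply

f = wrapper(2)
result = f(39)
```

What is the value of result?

Step 1: wrapper(2) returns multiply closure with n = 2.
Step 2: f(39) computes 39 * 2 = 78.
Step 3: result = 78

The answer is 78.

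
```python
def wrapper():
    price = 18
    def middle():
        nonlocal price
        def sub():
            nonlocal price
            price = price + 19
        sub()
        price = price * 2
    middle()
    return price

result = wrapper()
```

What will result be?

Step 1: price = 18.
Step 2: sub() adds 19: price = 18 + 19 = 37.
Step 3: middle() doubles: price = 37 * 2 = 74.
Step 4: result = 74

The answer is 74.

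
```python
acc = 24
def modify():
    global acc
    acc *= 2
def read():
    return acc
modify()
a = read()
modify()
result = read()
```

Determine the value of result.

Step 1: acc = 24.
Step 2: First modify(): acc = 24 * 2 = 48.
Step 3: Second modify(): acc = 48 * 2 = 96.
Step 4: read() returns 96

The answer is 96.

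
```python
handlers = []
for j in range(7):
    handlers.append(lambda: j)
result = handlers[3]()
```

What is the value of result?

Step 1: The loop creates 7 lambdas, all referencing the same variable j.
Step 2: After the loop, j = 6 (final value).
Step 3: handlers[3]() looks up j at call time and finds 6. This is the late binding gotcha. result = 6

The answer is 6.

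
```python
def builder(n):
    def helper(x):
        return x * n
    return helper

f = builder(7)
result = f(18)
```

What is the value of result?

Step 1: builder(7) creates a closure capturing n = 7.
Step 2: f(18) computes 18 * 7 = 126.
Step 3: result = 126

The answer is 126.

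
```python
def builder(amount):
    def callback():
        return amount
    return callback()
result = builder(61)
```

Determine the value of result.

Step 1: builder(61) binds parameter amount = 61.
Step 2: callback() looks up amount in enclosing scope and finds the parameter amount = 61.
Step 3: result = 61

The answer is 61.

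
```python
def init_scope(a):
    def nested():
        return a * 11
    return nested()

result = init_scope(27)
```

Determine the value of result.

Step 1: init_scope(27) binds parameter a = 27.
Step 2: nested() accesses a = 27 from enclosing scope.
Step 3: result = 27 * 11 = 297

The answer is 297.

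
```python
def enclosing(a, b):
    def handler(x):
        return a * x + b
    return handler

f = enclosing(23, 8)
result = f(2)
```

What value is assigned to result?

Step 1: enclosing(23, 8) captures a = 23, b = 8.
Step 2: f(2) computes 23 * 2 + 8 = 54.
Step 3: result = 54

The answer is 54.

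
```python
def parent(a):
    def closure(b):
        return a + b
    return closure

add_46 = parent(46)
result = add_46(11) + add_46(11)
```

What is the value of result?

Step 1: add_46 captures a = 46.
Step 2: add_46(11) = 46 + 11 = 57, called twice.
Step 3: result = 57 + 57 = 114

The answer is 114.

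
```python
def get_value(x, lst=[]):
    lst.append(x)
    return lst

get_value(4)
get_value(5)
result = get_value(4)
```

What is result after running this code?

Step 1: Mutable default argument gotcha! The list [] is created once.
Step 2: Each call appends to the SAME list: [4], [4, 5], [4, 5, 4].
Step 3: result = [4, 5, 4]

The answer is [4, 5, 4].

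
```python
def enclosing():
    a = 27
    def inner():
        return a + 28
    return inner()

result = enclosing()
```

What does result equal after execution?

Step 1: enclosing() defines a = 27.
Step 2: inner() reads a = 27 from enclosing scope, returns 27 + 28 = 55.
Step 3: result = 55

The answer is 55.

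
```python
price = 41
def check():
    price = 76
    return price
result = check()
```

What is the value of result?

Step 1: Global price = 41.
Step 2: check() creates local price = 76, shadowing the global.
Step 3: Returns local price = 76. result = 76

The answer is 76.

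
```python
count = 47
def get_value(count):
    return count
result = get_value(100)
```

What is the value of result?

Step 1: Global count = 47.
Step 2: get_value(100) takes parameter count = 100, which shadows the global.
Step 3: result = 100

The answer is 100.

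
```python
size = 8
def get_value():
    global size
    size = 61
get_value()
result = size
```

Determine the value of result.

Step 1: size = 8 globally.
Step 2: get_value() declares global size and sets it to 61.
Step 3: After get_value(), global size = 61. result = 61

The answer is 61.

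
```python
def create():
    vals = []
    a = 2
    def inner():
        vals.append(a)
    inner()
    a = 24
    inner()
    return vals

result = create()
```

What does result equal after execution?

Step 1: a = 2. inner() appends current a to vals.
Step 2: First inner(): appends 2. Then a = 24.
Step 3: Second inner(): appends 24 (closure sees updated a). result = [2, 24]

The answer is [2, 24].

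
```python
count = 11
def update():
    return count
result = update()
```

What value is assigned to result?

Step 1: count = 11 is defined in the global scope.
Step 2: update() looks up count. No local count exists, so Python checks the global scope via LEGB rule and finds count = 11.
Step 3: result = 11

The answer is 11.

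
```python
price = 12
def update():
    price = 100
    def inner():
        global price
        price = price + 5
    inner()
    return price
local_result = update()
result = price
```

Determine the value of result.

Step 1: Global price = 12. update() creates local price = 100.
Step 2: inner() declares global price and adds 5: global price = 12 + 5 = 17.
Step 3: update() returns its local price = 100 (unaffected by inner).
Step 4: result = global price = 17

The answer is 17.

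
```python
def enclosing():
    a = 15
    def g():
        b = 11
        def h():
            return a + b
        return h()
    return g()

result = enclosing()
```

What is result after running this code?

Step 1: enclosing() defines a = 15. g() defines b = 11.
Step 2: h() accesses both from enclosing scopes: a = 15, b = 11.
Step 3: result = 15 + 11 = 26

The answer is 26.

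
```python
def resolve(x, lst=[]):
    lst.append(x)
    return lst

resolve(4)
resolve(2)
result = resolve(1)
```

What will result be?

Step 1: Mutable default argument gotcha! The list [] is created once.
Step 2: Each call appends to the SAME list: [4], [4, 2], [4, 2, 1].
Step 3: result = [4, 2, 1]

The answer is [4, 2, 1].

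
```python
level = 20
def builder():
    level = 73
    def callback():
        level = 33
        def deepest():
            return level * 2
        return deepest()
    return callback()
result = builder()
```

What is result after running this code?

Step 1: deepest() looks up level through LEGB: not local, finds level = 33 in enclosing callback().
Step 2: Returns 33 * 2 = 66.
Step 3: result = 66

The answer is 66.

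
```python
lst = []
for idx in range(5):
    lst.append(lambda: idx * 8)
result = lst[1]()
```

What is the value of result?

Step 1: All lambdas reference the same variable idx (late binding).
Step 2: After the loop, idx = 4. Every lambda returns idx * 8.
Step 3: lst[1]() = 4 * 8 = 32

The answer is 32.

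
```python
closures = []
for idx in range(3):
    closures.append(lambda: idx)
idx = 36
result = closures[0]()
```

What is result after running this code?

Step 1: Lambdas capture the variable idx by reference, not by value.
Step 2: After the loop, idx is reassigned to 36.
Step 3: closures[0]() looks up the current idx = 36. result = 36

The answer is 36.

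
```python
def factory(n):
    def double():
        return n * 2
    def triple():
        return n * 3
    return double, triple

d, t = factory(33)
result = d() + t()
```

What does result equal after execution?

Step 1: Both closures capture the same n = 33.
Step 2: d() = 33 * 2 = 66, t() = 33 * 3 = 99.
Step 3: result = 66 + 99 = 165

The answer is 165.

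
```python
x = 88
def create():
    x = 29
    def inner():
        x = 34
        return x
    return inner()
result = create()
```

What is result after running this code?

Step 1: Three scopes define x: global (88), create (29), inner (34).
Step 2: inner() has its own local x = 34, which shadows both enclosing and global.
Step 3: result = 34 (local wins in LEGB)

The answer is 34.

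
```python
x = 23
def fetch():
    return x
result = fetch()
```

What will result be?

Step 1: x = 23 is defined in the global scope.
Step 2: fetch() looks up x. No local x exists, so Python checks the global scope via LEGB rule and finds x = 23.
Step 3: result = 23

The answer is 23.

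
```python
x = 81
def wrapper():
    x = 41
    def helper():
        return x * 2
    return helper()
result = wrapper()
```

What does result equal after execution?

Step 1: wrapper() shadows global x with x = 41.
Step 2: helper() finds x = 41 in enclosing scope, computes 41 * 2 = 82.
Step 3: result = 82

The answer is 82.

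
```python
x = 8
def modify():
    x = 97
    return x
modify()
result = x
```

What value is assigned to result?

Step 1: x = 8 globally.
Step 2: modify() creates a LOCAL x = 97 (no global keyword!).
Step 3: The global x is unchanged. result = 8

The answer is 8.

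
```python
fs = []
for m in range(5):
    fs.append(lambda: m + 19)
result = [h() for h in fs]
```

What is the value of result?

Step 1: All lambdas capture m by reference. After the loop, m = 4.
Step 2: Each call returns 4 + 19 = 23.
Step 3: result = [23, 23, 23, 23, 23]

The answer is [23, 23, 23, 23, 23].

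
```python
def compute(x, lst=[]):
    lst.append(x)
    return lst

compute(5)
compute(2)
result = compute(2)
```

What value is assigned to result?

Step 1: Mutable default argument gotcha! The list [] is created once.
Step 2: Each call appends to the SAME list: [5], [5, 2], [5, 2, 2].
Step 3: result = [5, 2, 2]

The answer is [5, 2, 2].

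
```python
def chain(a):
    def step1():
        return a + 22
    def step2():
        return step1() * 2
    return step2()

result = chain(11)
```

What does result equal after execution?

Step 1: chain(11) captures a = 11.
Step 2: step2() calls step1() which returns 11 + 22 = 33.
Step 3: step2() returns 33 * 2 = 66

The answer is 66.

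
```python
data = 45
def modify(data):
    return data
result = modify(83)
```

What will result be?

Step 1: Global data = 45.
Step 2: modify(83) takes parameter data = 83, which shadows the global.
Step 3: result = 83

The answer is 83.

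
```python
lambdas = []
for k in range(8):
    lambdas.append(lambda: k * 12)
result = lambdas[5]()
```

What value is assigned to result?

Step 1: All lambdas reference the same variable k (late binding).
Step 2: After the loop, k = 7. Every lambda returns k * 12.
Step 3: lambdas[5]() = 7 * 12 = 84

The answer is 84.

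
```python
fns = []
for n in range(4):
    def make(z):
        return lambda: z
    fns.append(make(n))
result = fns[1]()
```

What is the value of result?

Step 1: make(n) creates a new scope capturing z = n at call time.
Step 2: fns[1] = make(1), so its lambda captures z = 1.
Step 3: result = 1 (closure factory fixes late binding)

The answer is 1.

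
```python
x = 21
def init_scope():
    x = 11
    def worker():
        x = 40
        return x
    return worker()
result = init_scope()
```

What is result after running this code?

Step 1: Three scopes define x: global (21), init_scope (11), worker (40).
Step 2: worker() has its own local x = 40, which shadows both enclosing and global.
Step 3: result = 40 (local wins in LEGB)

The answer is 40.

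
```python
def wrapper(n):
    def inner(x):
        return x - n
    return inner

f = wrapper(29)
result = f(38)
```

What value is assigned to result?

Step 1: wrapper(29) creates a closure capturing n = 29.
Step 2: f(38) computes 38 - 29 = 9.
Step 3: result = 9

The answer is 9.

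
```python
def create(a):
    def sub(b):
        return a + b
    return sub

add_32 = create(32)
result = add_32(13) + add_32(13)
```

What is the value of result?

Step 1: add_32 captures a = 32.
Step 2: add_32(13) = 32 + 13 = 45, called twice.
Step 3: result = 45 + 45 = 90

The answer is 90.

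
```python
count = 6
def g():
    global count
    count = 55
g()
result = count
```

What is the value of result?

Step 1: count = 6 globally.
Step 2: g() declares global count and sets it to 55.
Step 3: After g(), global count = 55. result = 55

The answer is 55.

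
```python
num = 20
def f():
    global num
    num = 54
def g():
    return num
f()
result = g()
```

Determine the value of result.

Step 1: num = 20.
Step 2: f() sets global num = 54.
Step 3: g() reads global num = 54. result = 54

The answer is 54.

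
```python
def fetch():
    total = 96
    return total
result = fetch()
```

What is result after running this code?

Step 1: fetch() defines total = 96 in its local scope.
Step 2: return total finds the local variable total = 96.
Step 3: result = 96

The answer is 96.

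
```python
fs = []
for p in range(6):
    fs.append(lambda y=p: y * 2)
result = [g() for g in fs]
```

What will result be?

Step 1: Default arg y=p captures p at each iteration.
Step 2: fs[k] has y defaulting to k, returns k * 2.
Step 3: result = [0, 2, 4, 6, 8, 10]

The answer is [0, 2, 4, 6, 8, 10].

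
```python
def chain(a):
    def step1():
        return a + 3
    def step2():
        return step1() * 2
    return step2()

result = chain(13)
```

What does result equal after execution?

Step 1: chain(13) captures a = 13.
Step 2: step2() calls step1() which returns 13 + 3 = 16.
Step 3: step2() returns 16 * 2 = 32

The answer is 32.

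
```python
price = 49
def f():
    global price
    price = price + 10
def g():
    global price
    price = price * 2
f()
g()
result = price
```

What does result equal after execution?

Step 1: price = 49.
Step 2: f() adds 10: price = 49 + 10 = 59.
Step 3: g() doubles: price = 59 * 2 = 118.
Step 4: result = 118

The answer is 118.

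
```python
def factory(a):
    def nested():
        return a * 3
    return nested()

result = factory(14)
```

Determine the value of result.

Step 1: factory(14) binds parameter a = 14.
Step 2: nested() accesses a = 14 from enclosing scope.
Step 3: result = 14 * 3 = 42

The answer is 42.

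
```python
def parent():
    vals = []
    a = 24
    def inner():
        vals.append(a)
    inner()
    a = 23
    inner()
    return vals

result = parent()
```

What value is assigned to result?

Step 1: a = 24. inner() appends current a to vals.
Step 2: First inner(): appends 24. Then a = 23.
Step 3: Second inner(): appends 23 (closure sees updated a). result = [24, 23]

The answer is [24, 23].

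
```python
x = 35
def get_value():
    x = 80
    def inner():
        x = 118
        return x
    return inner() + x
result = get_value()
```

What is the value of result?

Step 1: get_value() has local x = 80. inner() has local x = 118.
Step 2: inner() returns its local x = 118.
Step 3: get_value() returns 118 + its own x (80) = 198

The answer is 198.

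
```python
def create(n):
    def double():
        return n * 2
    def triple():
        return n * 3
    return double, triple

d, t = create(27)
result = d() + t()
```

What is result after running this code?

Step 1: Both closures capture the same n = 27.
Step 2: d() = 27 * 2 = 54, t() = 27 * 3 = 81.
Step 3: result = 54 + 81 = 135

The answer is 135.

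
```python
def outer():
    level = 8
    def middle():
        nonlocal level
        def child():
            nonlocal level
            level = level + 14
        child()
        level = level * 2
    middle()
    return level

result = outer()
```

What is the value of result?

Step 1: level = 8.
Step 2: child() adds 14: level = 8 + 14 = 22.
Step 3: middle() doubles: level = 22 * 2 = 44.
Step 4: result = 44

The answer is 44.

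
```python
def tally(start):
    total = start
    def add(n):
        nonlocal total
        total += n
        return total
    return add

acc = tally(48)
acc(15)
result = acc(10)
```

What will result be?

Step 1: tally(48) creates closure with total = 48.
Step 2: First acc(15): total = 48 + 15 = 63.
Step 3: Second acc(10): total = 63 + 10 = 73. result = 73

The answer is 73.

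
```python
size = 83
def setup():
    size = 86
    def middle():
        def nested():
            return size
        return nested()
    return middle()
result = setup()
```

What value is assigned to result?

Step 1: setup() defines size = 86. middle() and nested() have no local size.
Step 2: nested() checks local (none), enclosing middle() (none), enclosing setup() and finds size = 86.
Step 3: result = 86

The answer is 86.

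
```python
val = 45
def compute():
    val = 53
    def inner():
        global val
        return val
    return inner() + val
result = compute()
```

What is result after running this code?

Step 1: Global val = 45. compute() shadows with local val = 53.
Step 2: inner() uses global keyword, so inner() returns global val = 45.
Step 3: compute() returns 45 + 53 = 98

The answer is 98.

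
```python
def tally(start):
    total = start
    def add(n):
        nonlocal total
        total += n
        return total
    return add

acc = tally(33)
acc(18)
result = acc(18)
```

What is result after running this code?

Step 1: tally(33) creates closure with total = 33.
Step 2: First acc(18): total = 33 + 18 = 51.
Step 3: Second acc(18): total = 51 + 18 = 69. result = 69

The answer is 69.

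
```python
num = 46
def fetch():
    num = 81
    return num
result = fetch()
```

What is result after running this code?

Step 1: Global num = 46.
Step 2: fetch() creates local num = 81, shadowing the global.
Step 3: Returns local num = 81. result = 81

The answer is 81.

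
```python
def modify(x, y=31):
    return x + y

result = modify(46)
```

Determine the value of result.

Step 1: modify(46) uses default y = 31.
Step 2: Returns 46 + 31 = 77.
Step 3: result = 77

The answer is 77.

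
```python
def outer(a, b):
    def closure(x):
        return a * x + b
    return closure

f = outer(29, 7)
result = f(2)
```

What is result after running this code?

Step 1: outer(29, 7) captures a = 29, b = 7.
Step 2: f(2) computes 29 * 2 + 7 = 65.
Step 3: result = 65

The answer is 65.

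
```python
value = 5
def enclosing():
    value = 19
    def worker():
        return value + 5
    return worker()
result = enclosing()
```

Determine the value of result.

Step 1: enclosing() shadows global value with value = 19.
Step 2: worker() finds value = 19 in enclosing scope, computes 19 + 5 = 24.
Step 3: result = 24

The answer is 24.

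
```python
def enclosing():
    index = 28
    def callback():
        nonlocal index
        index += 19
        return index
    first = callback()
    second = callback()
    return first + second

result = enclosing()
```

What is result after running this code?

Step 1: index starts at 28.
Step 2: First call: index = 28 + 19 = 47, returns 47.
Step 3: Second call: index = 47 + 19 = 66, returns 66.
Step 4: result = 47 + 66 = 113

The answer is 113.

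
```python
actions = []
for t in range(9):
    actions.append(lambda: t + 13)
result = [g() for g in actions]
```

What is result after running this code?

Step 1: All lambdas capture t by reference. After the loop, t = 8.
Step 2: Each call returns 8 + 13 = 21.
Step 3: result = [21, 21, 21, 21, 21, 21, 21, 21, 21]

The answer is [21, 21, 21, 21, 21, 21, 21, 21, 21].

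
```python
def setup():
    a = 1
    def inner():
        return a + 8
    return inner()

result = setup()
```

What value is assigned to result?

Step 1: setup() defines a = 1.
Step 2: inner() reads a = 1 from enclosing scope, returns 1 + 8 = 9.
Step 3: result = 9

The answer is 9.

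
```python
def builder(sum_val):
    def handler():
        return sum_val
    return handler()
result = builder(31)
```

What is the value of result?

Step 1: builder(31) binds parameter sum_val = 31.
Step 2: handler() looks up sum_val in enclosing scope and finds the parameter sum_val = 31.
Step 3: result = 31

The answer is 31.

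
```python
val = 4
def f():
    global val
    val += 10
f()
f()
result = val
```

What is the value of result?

Step 1: val = 4.
Step 2: First f(): val = 4 + 10 = 14.
Step 3: Second f(): val = 14 + 10 = 24. result = 24

The answer is 24.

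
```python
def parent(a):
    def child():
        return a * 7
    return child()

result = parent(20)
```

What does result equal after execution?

Step 1: parent(20) binds parameter a = 20.
Step 2: child() accesses a = 20 from enclosing scope.
Step 3: result = 20 * 7 = 140

The answer is 140.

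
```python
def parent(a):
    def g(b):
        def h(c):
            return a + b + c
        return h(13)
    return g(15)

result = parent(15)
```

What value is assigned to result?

Step 1: a = 15, b = 15, c = 13 across three nested scopes.
Step 2: h() accesses all three via LEGB rule.
Step 3: result = 15 + 15 + 13 = 43

The answer is 43.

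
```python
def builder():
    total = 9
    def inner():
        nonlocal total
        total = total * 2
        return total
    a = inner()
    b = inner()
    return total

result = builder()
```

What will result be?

Step 1: total starts at 9.
Step 2: First inner(): total = 9 * 2 = 18.
Step 3: Second inner(): total = 18 * 2 = 36.
Step 4: result = 36

The answer is 36.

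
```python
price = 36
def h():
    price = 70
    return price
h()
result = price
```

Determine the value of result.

Step 1: Global price = 36.
Step 2: h() creates local price = 70 (shadow, not modification).
Step 3: After h() returns, global price is unchanged. result = 36

The answer is 36.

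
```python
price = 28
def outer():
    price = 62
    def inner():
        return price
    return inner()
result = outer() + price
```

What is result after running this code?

Step 1: Global price = 28. outer() shadows with price = 62.
Step 2: inner() returns enclosing price = 62. outer() = 62.
Step 3: result = 62 + global price (28) = 90

The answer is 90.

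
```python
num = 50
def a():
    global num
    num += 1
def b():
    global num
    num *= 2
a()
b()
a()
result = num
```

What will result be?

Step 1: num = 50.
Step 2: a(): num = 50 + 1 = 51.
Step 3: b(): num = 51 * 2 = 102.
Step 4: a(): num = 102 + 1 = 103

The answer is 103.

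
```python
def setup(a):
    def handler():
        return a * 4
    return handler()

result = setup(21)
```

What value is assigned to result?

Step 1: setup(21) binds parameter a = 21.
Step 2: handler() accesses a = 21 from enclosing scope.
Step 3: result = 21 * 4 = 84

The answer is 84.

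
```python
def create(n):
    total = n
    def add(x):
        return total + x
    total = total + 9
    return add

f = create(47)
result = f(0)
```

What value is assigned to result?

Step 1: create(47) sets total = 47, then total = 47 + 9 = 56.
Step 2: Closures capture by reference, so add sees total = 56.
Step 3: f(0) returns 56 + 0 = 56

The answer is 56.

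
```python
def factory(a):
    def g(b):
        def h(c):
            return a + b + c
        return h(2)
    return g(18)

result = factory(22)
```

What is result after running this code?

Step 1: a = 22, b = 18, c = 2 across three nested scopes.
Step 2: h() accesses all three via LEGB rule.
Step 3: result = 22 + 18 + 2 = 42

The answer is 42.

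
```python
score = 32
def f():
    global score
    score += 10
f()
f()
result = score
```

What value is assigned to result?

Step 1: score = 32.
Step 2: First f(): score = 32 + 10 = 42.
Step 3: Second f(): score = 42 + 10 = 52. result = 52

The answer is 52.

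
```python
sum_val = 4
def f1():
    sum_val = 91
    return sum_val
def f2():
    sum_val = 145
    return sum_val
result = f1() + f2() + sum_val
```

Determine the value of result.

Step 1: Each function shadows global sum_val with its own local.
Step 2: f1() returns 91, f2() returns 145.
Step 3: Global sum_val = 4 is unchanged. result = 91 + 145 + 4 = 240

The answer is 240.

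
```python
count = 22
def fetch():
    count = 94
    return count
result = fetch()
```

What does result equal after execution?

Step 1: Global count = 22.
Step 2: fetch() creates local count = 94, shadowing the global.
Step 3: Returns local count = 94. result = 94

The answer is 94.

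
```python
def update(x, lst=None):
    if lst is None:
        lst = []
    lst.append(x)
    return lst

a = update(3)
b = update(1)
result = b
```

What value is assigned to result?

Step 1: None default with guard creates a NEW list each call.
Step 2: a = [3] (fresh list). b = [1] (another fresh list).
Step 3: result = [1] (this is the fix for mutable default)

The answer is [1].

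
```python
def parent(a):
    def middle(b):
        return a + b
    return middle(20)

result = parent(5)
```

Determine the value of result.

Step 1: parent(5) passes a = 5.
Step 2: middle(20) has b = 20, reads a = 5 from enclosing.
Step 3: result = 5 + 20 = 25

The answer is 25.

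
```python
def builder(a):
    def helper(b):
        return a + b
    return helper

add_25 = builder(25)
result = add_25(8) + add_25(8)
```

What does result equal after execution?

Step 1: add_25 captures a = 25.
Step 2: add_25(8) = 25 + 8 = 33, called twice.
Step 3: result = 33 + 33 = 66

The answer is 66.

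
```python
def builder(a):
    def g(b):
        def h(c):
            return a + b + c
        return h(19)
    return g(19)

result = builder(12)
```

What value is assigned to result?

Step 1: a = 12, b = 19, c = 19 across three nested scopes.
Step 2: h() accesses all three via LEGB rule.
Step 3: result = 12 + 19 + 19 = 50

The answer is 50.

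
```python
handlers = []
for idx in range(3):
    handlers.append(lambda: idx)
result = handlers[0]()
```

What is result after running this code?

Step 1: The loop creates 3 lambdas, all referencing the same variable idx.
Step 2: After the loop, idx = 2 (final value).
Step 3: handlers[0]() looks up idx at call time and finds 2. This is the late binding gotcha. result = 2

The answer is 2.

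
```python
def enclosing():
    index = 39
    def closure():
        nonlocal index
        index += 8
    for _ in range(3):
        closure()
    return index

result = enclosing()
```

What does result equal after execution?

Step 1: index = 39.
Step 2: closure() is called 3 times in a loop, each adding 8 via nonlocal.
Step 3: index = 39 + 8 * 3 = 63

The answer is 63.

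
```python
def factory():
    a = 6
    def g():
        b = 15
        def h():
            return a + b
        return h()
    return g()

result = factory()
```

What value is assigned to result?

Step 1: factory() defines a = 6. g() defines b = 15.
Step 2: h() accesses both from enclosing scopes: a = 6, b = 15.
Step 3: result = 6 + 15 = 21

The answer is 21.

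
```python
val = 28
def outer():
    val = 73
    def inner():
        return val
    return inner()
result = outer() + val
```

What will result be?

Step 1: Global val = 28. outer() shadows with val = 73.
Step 2: inner() returns enclosing val = 73. outer() = 73.
Step 3: result = 73 + global val (28) = 101

The answer is 101.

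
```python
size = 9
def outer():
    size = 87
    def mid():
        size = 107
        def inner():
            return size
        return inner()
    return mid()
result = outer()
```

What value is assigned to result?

Step 1: Three levels of shadowing: global 9, outer 87, mid 107.
Step 2: inner() finds size = 107 in enclosing mid() scope.
Step 3: result = 107

The answer is 107.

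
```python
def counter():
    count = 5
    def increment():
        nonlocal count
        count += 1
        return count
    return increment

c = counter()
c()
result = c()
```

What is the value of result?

Step 1: counter() creates closure with count = 5.
Step 2: Each c() call increments count via nonlocal. After 2 calls: 5 + 2 = 7.
Step 3: result = 7

The answer is 7.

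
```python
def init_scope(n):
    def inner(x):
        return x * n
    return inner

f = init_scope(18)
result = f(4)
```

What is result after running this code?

Step 1: init_scope(18) creates a closure capturing n = 18.
Step 2: f(4) computes 4 * 18 = 72.
Step 3: result = 72

The answer is 72.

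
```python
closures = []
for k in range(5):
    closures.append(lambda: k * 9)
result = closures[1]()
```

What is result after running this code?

Step 1: All lambdas reference the same variable k (late binding).
Step 2: After the loop, k = 4. Every lambda returns k * 9.
Step 3: closures[1]() = 4 * 9 = 36

The answer is 36.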